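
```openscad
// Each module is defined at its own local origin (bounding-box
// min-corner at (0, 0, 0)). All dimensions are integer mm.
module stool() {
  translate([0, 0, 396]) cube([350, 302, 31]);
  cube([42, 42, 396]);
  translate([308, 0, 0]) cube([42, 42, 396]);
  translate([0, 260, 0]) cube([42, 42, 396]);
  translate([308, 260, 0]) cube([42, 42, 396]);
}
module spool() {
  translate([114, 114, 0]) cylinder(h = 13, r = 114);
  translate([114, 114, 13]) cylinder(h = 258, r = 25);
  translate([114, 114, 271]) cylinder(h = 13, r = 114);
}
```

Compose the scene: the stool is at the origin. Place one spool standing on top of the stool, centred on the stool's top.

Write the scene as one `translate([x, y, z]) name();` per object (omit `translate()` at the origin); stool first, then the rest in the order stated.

stool();
translate([61, 37, 427]) spool();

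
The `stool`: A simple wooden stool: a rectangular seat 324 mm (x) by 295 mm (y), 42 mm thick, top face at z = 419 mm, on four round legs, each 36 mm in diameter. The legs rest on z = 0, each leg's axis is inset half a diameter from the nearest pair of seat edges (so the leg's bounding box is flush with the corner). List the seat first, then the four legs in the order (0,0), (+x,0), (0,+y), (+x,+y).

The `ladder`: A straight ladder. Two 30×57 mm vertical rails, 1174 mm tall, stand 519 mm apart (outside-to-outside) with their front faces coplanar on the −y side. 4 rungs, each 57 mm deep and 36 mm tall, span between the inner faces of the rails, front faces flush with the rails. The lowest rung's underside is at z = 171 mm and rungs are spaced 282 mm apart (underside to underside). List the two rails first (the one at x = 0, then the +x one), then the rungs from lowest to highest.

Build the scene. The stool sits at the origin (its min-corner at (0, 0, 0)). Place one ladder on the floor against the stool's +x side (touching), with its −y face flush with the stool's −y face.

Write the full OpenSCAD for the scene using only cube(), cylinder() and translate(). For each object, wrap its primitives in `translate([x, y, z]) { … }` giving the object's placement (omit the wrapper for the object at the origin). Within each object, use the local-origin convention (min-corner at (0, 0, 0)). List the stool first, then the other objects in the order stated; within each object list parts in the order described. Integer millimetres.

translate([0, 0, 377]) cube([324, 295, 42]);
translate([18, 18, 0]) cylinder(h = 377, r = 18);
translate([306, 18, 0]) cylinder(h = 377, r = 18);
translate([18, 277, 0]) cylinder(h = 377, r = 18);
translate([306, 277, 0]) cylinder(h = 377, r = 18);
translate([324, 0, 0]) {
  cube([30, 57, 1174]);
  translate([489, 0, 0]) cube([30, 57, 1174]);
  translate([30, 0, 171]) cube([459, 57, 36]);
  translate([30, 0, 453]) cube([459, 57, 36]);
  translate([30, 0, 735]) cube([459, 57, 36]);
  translate([30, 0, 1017]) cube([459, 57, 36]);
}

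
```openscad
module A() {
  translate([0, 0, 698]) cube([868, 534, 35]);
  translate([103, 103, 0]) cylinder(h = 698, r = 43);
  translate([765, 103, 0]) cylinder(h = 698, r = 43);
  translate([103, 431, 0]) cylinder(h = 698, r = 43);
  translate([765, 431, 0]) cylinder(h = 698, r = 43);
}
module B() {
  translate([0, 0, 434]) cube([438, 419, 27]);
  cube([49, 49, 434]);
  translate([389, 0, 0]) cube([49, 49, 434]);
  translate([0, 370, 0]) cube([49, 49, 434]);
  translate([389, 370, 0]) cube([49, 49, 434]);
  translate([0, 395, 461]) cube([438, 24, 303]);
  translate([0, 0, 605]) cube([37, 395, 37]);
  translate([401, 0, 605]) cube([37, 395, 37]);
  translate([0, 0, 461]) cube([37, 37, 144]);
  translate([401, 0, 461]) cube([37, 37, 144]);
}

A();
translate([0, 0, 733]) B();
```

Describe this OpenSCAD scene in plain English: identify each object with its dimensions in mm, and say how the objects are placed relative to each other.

A is a table with a 868×534 mm rectangular top, 35 mm thick, top surface at z = 733 mm, supported by four round legs of 86 mm diameter, each leg's bounding box inset 60 mm from the nearest pair of top edges, running from the floor.

B is a chair. The seat is a 438×419×27 mm slab with its top at z = 461 mm, on four 49×49 mm corner legs (flush with the seat edges, standing on z = 0). A flat backrest 24 mm thick, 303 mm tall, spans the full seat width and rises from the seat top along its +y edge, rear face flush with the rear of the seat. Two armrests of 37×37 mm section run along each side from the seat's front edge to the front of the backrest, top faces 181 mm above the seat top and outer faces flush with the seat's x-edges; a 37×37 mm post under the front of each armrest stands on the seat at the front corner.

The chair is on top of the table.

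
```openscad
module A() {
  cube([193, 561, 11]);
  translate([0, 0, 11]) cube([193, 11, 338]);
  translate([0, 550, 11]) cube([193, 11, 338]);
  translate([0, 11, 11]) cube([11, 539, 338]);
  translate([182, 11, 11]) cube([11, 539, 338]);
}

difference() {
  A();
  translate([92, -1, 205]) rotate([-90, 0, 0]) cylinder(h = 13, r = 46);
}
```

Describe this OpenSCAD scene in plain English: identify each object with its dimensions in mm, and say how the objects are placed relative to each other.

A is an open storage box with external size 193×561×349 mm and wall thickness 11 mm (the base is also 11 mm thick). The base covers the whole footprint; the four walls stand on the base, with the y-facing walls full-width and the x-facing walls fitting between their inner faces.

The open box has a circular hole of radius 46 mm through its front wall, centred at (x = 92, z = 205).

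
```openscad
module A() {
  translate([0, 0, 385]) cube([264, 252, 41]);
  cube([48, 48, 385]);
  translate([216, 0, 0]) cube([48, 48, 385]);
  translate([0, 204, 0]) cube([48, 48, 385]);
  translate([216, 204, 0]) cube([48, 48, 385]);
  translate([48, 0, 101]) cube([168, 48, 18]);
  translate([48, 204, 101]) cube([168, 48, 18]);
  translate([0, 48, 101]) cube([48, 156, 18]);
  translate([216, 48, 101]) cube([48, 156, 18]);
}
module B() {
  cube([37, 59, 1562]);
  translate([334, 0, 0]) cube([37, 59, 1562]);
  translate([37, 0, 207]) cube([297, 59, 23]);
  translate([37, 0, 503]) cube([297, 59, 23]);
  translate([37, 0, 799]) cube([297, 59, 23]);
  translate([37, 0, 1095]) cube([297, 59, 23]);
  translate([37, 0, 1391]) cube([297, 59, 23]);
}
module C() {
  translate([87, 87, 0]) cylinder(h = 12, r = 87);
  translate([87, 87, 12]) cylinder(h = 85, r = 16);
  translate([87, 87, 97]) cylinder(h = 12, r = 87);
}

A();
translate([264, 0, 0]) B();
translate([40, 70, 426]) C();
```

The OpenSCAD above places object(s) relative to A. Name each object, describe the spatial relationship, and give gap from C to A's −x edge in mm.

A is a stool. B is a ladder. C is a spool. The ladder is against the stool's +x side, with their −y faces flush. The spool is on top of the stool. The gap from the spool to the stool's −x edge is 40 mm.

The spool's min-x is at 40; the stool's min-x is 0; gap = 40 mm.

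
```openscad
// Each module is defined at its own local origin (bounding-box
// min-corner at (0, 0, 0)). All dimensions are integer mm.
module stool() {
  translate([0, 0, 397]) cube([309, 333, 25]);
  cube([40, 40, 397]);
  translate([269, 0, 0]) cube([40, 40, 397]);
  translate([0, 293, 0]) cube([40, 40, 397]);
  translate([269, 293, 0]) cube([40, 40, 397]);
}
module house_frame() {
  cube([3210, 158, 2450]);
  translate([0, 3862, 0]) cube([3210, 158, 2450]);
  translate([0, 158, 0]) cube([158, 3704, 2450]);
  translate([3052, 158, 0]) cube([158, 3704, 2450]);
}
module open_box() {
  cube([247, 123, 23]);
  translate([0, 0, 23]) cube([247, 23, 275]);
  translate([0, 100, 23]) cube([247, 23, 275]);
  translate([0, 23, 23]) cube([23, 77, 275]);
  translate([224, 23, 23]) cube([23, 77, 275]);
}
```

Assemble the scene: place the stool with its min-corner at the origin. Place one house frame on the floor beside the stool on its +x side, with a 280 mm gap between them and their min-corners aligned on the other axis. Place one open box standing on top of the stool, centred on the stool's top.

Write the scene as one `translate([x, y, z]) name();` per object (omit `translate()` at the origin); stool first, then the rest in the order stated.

stool();
translate([589, 0, 0]) house_frame();
translate([31, 105, 422]) open_box();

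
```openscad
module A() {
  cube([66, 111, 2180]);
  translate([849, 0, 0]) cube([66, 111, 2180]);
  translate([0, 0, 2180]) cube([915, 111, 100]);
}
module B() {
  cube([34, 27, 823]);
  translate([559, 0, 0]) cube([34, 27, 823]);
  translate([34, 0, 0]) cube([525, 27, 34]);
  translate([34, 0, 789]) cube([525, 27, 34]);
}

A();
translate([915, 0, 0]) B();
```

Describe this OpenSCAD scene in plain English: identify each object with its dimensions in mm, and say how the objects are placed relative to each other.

A is a door frame. The clear opening is 783 mm wide and 2180 mm high. Two 66 mm wide jambs, 111 mm deep, stand either side of the opening from the floor to the top of the opening. A 100 mm thick head sits across the top of both jambs, spanning the full outside width of the frame.

B is a rectangular picture frame lying in the x–z plane (depth along y). The opening is 525 mm wide (x) by 755 mm tall (z), surrounded by a border 34 mm wide on all four sides. The frame is 27 mm deep and is made of two full-height vertical stiles with two horizontal rails fitted between them.

The picture frame is against the door frame's +x side, with their −y faces flush.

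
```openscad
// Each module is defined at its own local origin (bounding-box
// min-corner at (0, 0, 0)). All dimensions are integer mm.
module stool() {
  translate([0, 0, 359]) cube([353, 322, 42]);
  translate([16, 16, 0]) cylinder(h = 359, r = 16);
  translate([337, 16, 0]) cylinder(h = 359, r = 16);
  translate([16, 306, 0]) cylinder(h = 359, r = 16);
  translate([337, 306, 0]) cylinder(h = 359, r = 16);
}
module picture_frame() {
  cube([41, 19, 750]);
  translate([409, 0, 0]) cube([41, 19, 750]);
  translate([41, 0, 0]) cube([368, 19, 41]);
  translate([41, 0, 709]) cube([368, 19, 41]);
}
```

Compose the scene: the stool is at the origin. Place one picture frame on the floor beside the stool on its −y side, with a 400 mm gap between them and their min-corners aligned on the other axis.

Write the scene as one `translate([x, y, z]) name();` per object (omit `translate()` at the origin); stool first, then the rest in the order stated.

stool();
translate([0, -419, 0]) picture_frame();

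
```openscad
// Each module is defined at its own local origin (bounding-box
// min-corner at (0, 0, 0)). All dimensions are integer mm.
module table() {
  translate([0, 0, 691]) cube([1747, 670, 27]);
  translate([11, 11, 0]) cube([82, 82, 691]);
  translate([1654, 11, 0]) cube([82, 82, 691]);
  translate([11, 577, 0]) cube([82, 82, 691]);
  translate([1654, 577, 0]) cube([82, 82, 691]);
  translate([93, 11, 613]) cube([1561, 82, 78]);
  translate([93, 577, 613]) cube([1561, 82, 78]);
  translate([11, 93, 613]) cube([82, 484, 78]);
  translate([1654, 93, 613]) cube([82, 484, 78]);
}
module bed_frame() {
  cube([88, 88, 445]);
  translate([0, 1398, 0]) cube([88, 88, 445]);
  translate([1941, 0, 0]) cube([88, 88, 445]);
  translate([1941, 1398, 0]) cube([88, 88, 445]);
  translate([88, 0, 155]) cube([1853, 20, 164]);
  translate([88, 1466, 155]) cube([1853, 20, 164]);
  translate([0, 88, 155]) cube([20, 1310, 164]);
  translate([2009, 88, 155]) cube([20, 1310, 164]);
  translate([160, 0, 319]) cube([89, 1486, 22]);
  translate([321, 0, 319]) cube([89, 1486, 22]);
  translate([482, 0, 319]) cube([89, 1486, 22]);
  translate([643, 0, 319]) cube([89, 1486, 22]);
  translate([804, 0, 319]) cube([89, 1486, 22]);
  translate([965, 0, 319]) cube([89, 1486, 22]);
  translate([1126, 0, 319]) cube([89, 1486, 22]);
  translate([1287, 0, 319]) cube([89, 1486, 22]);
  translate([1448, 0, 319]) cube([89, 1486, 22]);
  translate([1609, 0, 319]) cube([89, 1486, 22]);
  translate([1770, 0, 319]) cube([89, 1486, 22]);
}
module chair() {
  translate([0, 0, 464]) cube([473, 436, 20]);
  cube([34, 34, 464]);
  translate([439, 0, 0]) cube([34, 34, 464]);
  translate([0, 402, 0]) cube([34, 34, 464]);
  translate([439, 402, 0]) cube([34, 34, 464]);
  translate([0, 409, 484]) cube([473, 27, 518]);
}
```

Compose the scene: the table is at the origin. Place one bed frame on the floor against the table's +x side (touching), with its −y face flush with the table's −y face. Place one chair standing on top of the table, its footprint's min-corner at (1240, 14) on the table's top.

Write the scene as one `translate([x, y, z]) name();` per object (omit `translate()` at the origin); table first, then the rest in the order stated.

table();
translate([1747, 0, 0]) bed_frame();
translate([1240, 14, 718]) chair();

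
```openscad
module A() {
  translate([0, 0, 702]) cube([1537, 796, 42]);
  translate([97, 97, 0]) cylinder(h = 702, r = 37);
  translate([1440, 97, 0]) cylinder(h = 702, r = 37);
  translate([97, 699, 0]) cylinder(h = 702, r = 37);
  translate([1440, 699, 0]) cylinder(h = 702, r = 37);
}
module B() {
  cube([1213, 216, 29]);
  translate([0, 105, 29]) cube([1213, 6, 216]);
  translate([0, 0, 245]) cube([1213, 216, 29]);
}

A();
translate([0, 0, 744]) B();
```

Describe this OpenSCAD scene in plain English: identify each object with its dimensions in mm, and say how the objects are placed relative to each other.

A is a table: top 1537 mm (x) × 796 mm (y), 42 mm thick, upper face at z = 744 mm, on four round legs of 74 mm diameter, each leg's bounding box inset 60 mm from the nearest pair of top edges, running from z = 0 to the bottom of the top.

B is an I-beam lying along x, 1213 mm long. Overall section height 274 mm. Two flanges 216 mm wide (y) and 29 mm thick, one on the floor and one at the top; a web 6 mm thick runs between them, centred on the flange width.

The I-beam is on top of the table.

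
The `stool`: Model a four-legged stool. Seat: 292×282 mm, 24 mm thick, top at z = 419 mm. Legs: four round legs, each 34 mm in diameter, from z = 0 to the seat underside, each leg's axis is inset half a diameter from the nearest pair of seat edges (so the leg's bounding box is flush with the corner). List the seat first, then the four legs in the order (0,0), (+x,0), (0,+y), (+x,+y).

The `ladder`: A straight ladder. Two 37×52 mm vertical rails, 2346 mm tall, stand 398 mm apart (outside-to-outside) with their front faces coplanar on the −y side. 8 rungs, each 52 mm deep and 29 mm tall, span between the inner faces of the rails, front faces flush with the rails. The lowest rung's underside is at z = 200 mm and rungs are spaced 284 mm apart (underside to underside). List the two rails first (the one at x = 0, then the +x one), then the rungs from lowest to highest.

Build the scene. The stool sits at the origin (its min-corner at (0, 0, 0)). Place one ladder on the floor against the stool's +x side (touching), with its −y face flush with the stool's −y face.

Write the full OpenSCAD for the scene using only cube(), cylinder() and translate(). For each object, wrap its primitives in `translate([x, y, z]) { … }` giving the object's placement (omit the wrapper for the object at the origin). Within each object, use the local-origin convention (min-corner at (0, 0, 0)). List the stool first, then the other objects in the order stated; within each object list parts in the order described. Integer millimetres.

translate([0, 0, 395]) cube([292, 282, 24]);
translate([17, 17, 0]) cylinder(h = 395, r = 17);
translate([275, 17, 0]) cylinder(h = 395, r = 17);
translate([17, 265, 0]) cylinder(h = 395, r = 17);
translate([275, 265, 0]) cylinder(h = 395, r = 17);
translate([292, 0, 0]) {
  cube([37, 52, 2346]);
  translate([361, 0, 0]) cube([37, 52, 2346]);
  translate([37, 0, 200]) cube([324, 52, 29]);
  translate([37, 0, 484]) cube([324, 52, 29]);
  translate([37, 0, 768]) cube([324, 52, 29]);
  translate([37, 0, 1052]) cube([324, 52, 29]);
  translate([37, 0, 1336]) cube([324, 52, 29]);
  translate([37, 0, 1620]) cube([324, 52, 29]);
  translate([37, 0, 1904]) cube([324, 52, 29]);
  translate([37, 0, 2188]) cube([324, 52, 29]);
}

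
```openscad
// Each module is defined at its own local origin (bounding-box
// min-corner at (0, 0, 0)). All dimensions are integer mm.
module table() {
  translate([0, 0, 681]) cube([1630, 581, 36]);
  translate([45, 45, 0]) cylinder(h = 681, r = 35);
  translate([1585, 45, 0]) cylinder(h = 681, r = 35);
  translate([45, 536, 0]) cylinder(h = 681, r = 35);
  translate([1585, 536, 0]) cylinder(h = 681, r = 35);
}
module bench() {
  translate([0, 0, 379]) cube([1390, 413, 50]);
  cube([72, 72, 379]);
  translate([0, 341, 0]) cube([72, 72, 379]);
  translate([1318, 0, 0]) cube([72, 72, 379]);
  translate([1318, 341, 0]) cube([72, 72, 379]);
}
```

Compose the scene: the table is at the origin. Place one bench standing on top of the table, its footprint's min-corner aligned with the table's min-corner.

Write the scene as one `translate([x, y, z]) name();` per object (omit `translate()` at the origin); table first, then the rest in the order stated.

table();
translate([0, 0, 717]) bench();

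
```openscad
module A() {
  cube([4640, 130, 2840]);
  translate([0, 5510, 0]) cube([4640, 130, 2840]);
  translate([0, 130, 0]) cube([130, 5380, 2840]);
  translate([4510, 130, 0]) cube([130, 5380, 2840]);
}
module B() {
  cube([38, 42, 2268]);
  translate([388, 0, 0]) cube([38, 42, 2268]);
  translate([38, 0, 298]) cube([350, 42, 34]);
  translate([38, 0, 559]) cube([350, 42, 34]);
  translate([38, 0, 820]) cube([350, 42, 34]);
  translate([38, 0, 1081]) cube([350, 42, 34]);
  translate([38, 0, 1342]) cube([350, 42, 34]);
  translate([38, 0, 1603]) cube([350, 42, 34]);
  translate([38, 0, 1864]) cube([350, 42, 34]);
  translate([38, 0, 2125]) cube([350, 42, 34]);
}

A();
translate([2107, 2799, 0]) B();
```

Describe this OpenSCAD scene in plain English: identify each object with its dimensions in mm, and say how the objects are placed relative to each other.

A is a box-shaped house frame (walls only): outside footprint 4640×5640 mm, wall height 2840 mm, wall thickness 130 mm. The two y-facing walls run the full x-width; the two x-facing walls fit between the inner faces of the y-facing walls.

B is a wooden ladder with two side rails of 38×42 mm section and 2268 mm height, set 426 mm apart overall. Between them run 8 rectangular rungs (42 mm deep, 34 mm thick), front faces flush with the rails' −y face. The bottom of the first rung is 298 mm above the floor and each subsequent rung is 261 mm higher than the one below.

The ladder sits inside the house frame, centred.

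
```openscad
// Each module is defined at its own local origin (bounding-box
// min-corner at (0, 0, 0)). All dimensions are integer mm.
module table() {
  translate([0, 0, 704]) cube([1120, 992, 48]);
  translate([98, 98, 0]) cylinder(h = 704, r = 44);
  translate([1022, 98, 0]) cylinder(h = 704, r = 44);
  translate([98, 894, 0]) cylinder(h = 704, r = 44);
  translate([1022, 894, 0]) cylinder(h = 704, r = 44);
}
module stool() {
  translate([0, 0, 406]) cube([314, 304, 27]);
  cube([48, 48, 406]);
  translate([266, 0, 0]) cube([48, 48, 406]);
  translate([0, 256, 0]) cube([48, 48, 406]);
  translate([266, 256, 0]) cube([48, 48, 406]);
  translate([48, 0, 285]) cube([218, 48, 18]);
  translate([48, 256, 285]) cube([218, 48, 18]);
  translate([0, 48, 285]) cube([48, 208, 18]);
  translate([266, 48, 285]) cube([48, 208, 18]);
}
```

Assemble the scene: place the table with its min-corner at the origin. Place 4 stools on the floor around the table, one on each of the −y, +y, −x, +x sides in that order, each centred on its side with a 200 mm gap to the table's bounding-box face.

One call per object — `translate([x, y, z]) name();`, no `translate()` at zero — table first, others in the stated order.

table();
translate([403, -504, 0]) stool();
translate([403, 1192, 0]) stool();
translate([-514, 344, 0]) stool();
translate([1320, 344, 0]) stool();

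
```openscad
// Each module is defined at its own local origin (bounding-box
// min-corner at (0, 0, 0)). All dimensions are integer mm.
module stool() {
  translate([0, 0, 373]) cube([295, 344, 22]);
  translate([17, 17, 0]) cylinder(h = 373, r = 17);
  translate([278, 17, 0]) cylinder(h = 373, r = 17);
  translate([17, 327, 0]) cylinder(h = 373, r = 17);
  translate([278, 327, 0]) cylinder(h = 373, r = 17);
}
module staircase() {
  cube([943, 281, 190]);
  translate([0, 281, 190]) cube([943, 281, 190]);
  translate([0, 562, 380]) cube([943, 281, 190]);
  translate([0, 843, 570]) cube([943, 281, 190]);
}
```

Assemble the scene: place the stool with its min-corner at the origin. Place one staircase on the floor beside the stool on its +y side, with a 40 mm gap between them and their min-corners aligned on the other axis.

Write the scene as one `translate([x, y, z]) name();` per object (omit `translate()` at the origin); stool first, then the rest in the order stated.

stool();
translate([0, 384, 0]) staircase();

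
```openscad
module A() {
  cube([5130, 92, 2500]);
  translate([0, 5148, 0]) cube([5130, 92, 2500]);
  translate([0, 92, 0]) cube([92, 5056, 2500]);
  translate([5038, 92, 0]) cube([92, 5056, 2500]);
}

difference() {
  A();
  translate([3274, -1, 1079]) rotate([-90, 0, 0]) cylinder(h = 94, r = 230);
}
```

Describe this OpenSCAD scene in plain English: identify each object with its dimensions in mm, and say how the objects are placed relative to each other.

A is a box-shaped house frame (walls only): outside footprint 5130×5240 mm, wall height 2500 mm, wall thickness 92 mm. The two y-facing walls run the full x-width; the two x-facing walls fit between the inner faces of the y-facing walls.

The house frame has a circular hole of radius 230 mm through its front wall, centred at (x = 3274, z = 1079).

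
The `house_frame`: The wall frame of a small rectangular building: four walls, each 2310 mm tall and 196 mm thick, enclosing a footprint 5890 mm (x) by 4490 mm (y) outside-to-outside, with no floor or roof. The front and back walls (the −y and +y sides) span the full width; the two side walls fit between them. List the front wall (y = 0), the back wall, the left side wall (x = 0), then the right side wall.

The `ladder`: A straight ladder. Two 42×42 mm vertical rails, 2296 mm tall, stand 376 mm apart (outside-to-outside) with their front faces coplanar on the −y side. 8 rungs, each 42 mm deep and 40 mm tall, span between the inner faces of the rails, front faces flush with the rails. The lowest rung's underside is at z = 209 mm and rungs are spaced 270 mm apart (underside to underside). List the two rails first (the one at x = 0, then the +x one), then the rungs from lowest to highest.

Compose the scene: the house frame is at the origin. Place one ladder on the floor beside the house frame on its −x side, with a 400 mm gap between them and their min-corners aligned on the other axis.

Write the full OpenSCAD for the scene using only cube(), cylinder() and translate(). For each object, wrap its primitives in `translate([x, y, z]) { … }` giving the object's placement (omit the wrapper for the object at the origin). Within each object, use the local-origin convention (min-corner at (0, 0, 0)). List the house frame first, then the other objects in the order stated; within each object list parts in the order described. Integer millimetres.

cube([5890, 196, 2310]);
translate([0, 4294, 0]) cube([5890, 196, 2310]);
translate([0, 196, 0]) cube([196, 4098, 2310]);
translate([5694, 196, 0]) cube([196, 4098, 2310]);
translate([-776, 0, 0]) {
  cube([42, 42, 2296]);
  translate([334, 0, 0]) cube([42, 42, 2296]);
  translate([42, 0, 209]) cube([292, 42, 40]);
  translate([42, 0, 479]) cube([292, 42, 40]);
  translate([42, 0, 749]) cube([292, 42, 40]);
  translate([42, 0, 1019]) cube([292, 42, 40]);
  translate([42, 0, 1289]) cube([292, 42, 40]);
  translate([42, 0, 1559]) cube([292, 42, 40]);
  translate([42, 0, 1829]) cube([292, 42, 40]);
  translate([42, 0, 2099]) cube([292, 42, 40]);
}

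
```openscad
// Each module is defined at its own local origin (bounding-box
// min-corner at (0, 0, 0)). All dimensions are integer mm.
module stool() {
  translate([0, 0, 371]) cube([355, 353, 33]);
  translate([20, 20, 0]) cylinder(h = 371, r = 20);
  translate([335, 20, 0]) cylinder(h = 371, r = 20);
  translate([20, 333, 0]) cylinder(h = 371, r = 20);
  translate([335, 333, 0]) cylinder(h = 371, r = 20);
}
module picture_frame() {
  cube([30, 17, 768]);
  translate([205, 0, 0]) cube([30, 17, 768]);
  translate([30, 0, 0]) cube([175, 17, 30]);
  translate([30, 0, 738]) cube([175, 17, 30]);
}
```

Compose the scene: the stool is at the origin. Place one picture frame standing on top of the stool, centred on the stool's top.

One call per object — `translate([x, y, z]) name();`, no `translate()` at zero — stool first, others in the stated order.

stool();
translate([60, 168, 404]) picture_frame();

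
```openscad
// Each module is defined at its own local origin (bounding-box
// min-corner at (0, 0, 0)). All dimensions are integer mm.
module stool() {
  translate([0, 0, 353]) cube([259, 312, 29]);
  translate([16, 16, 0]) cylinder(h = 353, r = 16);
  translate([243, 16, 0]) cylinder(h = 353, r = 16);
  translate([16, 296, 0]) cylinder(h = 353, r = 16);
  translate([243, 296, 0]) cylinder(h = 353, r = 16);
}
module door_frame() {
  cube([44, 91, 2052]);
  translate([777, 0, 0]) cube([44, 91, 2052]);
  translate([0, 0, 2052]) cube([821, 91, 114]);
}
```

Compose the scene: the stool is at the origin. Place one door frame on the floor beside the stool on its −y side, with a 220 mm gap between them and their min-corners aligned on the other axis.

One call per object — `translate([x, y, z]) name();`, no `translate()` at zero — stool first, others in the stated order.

stool();
translate([0, -311, 0]) door_frame();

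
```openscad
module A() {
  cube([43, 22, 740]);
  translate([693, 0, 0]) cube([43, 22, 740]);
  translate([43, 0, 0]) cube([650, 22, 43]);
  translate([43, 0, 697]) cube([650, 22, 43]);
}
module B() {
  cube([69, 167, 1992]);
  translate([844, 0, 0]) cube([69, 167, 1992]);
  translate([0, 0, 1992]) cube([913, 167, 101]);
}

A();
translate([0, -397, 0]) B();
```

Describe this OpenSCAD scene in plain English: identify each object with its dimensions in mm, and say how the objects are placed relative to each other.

A is a rectangular picture frame lying in the x–z plane (depth along y). The opening is 650 mm wide (x) by 654 mm tall (z), surrounded by a border 43 mm wide on all four sides. The frame is 22 mm deep and is made of two full-height vertical stiles with two horizontal rails fitted between them.

B is a door frame. The clear opening is 775 mm wide and 1992 mm high. Two 69 mm wide jambs, 167 mm deep, stand either side of the opening from the floor to the top of the opening. A 101 mm thick head sits across the top of both jambs, spanning the full outside width of the frame.

The door frame is on the floor beside the picture frame on its −y side.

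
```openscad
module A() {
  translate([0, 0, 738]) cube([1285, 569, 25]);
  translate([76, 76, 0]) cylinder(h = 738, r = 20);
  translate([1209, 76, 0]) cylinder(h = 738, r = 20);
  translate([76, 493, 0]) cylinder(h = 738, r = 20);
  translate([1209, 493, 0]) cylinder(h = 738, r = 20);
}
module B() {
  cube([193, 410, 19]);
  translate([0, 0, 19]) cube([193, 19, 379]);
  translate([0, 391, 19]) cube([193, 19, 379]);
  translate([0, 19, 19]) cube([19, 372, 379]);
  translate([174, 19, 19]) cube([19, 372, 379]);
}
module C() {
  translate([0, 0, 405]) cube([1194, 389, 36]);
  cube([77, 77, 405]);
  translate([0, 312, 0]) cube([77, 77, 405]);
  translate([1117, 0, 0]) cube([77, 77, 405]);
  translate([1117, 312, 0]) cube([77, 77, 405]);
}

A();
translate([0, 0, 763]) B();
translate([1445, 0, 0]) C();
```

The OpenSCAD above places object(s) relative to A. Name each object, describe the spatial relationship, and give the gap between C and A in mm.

A is a table. B is an open box. C is a bench. The open box is on top of the table. The bench is on the floor beside the table on its +x side. The gap between the bench and the table is 160 mm.

The bench's nearest face is 160 mm from the table's +x face.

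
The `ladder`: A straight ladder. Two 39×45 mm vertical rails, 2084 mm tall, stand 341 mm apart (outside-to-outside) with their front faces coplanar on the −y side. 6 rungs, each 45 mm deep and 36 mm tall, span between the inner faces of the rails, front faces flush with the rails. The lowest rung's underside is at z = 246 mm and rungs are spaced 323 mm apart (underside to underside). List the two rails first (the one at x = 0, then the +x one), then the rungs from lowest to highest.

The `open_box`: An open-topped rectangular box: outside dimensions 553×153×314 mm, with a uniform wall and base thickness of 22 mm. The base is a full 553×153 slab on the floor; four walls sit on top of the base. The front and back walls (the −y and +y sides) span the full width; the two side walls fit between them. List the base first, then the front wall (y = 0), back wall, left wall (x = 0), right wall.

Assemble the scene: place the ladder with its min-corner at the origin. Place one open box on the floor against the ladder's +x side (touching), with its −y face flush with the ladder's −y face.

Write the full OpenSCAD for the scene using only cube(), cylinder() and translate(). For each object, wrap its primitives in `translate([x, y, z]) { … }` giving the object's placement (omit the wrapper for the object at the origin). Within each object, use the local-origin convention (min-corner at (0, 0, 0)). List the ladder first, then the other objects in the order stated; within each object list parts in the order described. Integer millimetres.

cube([39, 45, 2084]);
translate([302, 0, 0]) cube([39, 45, 2084]);
translate([39, 0, 246]) cube([263, 45, 36]);
translate([39, 0, 569]) cube([263, 45, 36]);
translate([39, 0, 892]) cube([263, 45, 36]);
translate([39, 0, 1215]) cube([263, 45, 36]);
translate([39, 0, 1538]) cube([263, 45, 36]);
translate([39, 0, 1861]) cube([263, 45, 36]);
translate([341, 0, 0]) {
  cube([553, 153, 22]);
  translate([0, 0, 22]) cube([553, 22, 292]);
  translate([0, 131, 22]) cube([553, 22, 292]);
  translate([0, 22, 22]) cube([22, 109, 292]);
  translate([531, 22, 22]) cube([22, 109, 292]);
}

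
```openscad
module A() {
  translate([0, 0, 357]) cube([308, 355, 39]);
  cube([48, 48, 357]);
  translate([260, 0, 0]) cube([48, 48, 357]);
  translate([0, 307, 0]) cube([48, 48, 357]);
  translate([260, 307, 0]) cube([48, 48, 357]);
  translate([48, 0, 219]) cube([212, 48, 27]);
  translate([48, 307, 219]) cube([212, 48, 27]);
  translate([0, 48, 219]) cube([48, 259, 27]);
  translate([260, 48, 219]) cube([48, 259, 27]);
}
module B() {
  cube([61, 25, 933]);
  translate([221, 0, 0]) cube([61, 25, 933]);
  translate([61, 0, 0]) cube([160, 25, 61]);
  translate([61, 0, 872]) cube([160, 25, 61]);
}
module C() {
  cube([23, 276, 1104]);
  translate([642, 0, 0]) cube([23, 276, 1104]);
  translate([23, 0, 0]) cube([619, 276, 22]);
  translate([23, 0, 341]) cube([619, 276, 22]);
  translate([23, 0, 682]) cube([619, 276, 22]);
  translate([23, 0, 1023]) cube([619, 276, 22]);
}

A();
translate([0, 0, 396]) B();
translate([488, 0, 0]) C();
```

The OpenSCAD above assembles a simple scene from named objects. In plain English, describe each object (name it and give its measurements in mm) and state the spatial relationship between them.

A is a four-legged stool. The seat is 308×355 mm, 39 mm thick, top at z = 396 mm. It stands on four square legs, each 48×48 mm in cross-section, from z = 0 to the seat underside, each flush with a corner of the seat. Four stretchers, 48 mm wide and 27 mm tall, connect adjacent legs with their undersides at z = 219 mm, each running between the inner faces of the legs it joins and aligned with the legs' outer faces on the other axis.

B is a rectangular picture frame lying in the x–z plane (depth along y). The opening is 160 mm wide (x) by 811 mm tall (z), surrounded by a border 61 mm wide on all four sides. The frame is 25 mm deep and is made of two full-height vertical stiles with two horizontal rails fitted between them.

C is a bookshelf 665 mm wide overall, 276 mm deep and 1104 mm tall. The two sides are 23 mm thick vertical panels. 4 horizontal shelves of 22 mm thickness span between the inner faces of the sides; the lowest shelf sits on the floor and shelves are stacked with a clear vertical gap of 319 mm between each pair.

The picture frame is on top of the stool. The bookshelf is on the floor beside the stool on its +x side.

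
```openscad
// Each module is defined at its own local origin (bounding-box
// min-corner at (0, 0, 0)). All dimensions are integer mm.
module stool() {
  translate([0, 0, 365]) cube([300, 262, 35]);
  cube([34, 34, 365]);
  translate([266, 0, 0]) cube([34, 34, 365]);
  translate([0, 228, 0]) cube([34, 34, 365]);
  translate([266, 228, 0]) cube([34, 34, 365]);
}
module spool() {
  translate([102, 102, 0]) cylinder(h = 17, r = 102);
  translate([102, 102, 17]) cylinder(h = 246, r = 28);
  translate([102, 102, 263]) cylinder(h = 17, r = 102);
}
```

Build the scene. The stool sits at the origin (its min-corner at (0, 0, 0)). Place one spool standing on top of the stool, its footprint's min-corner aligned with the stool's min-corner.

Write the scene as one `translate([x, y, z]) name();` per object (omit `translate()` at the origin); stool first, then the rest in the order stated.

stool();
translate([0, 0, 400]) spool();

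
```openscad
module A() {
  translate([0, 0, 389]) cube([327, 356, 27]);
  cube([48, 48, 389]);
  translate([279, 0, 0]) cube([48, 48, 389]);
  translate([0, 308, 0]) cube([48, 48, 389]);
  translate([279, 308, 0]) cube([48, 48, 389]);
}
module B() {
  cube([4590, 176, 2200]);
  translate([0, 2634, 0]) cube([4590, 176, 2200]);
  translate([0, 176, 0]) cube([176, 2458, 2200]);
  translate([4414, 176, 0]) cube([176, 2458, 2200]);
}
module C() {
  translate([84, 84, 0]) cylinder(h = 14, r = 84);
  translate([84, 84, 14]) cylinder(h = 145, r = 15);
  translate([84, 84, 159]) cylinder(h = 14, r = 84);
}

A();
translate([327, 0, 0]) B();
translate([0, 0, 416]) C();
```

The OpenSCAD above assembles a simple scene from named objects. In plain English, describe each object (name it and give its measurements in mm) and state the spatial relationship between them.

A is a four-legged stool. The seat is 327×356 mm, 27 mm thick, top at z = 416 mm. It stands on four square legs, each 48×48 mm in cross-section, from z = 0 to the seat underside, each flush with a corner of the seat.

B is the wall frame of a small rectangular building: four walls, each 2200 mm tall and 176 mm thick, enclosing a footprint 4590 mm (x) by 2810 mm (y) outside-to-outside, with no floor or roof. The front and back walls (the −y and +y sides) span the full width; the two side walls fit between them.

C is a spool: two coaxial disc flanges of radius 84 mm and thickness 14 mm, joined by a core cylinder of radius 15 mm and height 145 mm. The lower flange rests on z = 0 and the three cylinders share a vertical axis.

The house frame is against the stool's +x side, with their −y faces flush. The spool is on top of the stool.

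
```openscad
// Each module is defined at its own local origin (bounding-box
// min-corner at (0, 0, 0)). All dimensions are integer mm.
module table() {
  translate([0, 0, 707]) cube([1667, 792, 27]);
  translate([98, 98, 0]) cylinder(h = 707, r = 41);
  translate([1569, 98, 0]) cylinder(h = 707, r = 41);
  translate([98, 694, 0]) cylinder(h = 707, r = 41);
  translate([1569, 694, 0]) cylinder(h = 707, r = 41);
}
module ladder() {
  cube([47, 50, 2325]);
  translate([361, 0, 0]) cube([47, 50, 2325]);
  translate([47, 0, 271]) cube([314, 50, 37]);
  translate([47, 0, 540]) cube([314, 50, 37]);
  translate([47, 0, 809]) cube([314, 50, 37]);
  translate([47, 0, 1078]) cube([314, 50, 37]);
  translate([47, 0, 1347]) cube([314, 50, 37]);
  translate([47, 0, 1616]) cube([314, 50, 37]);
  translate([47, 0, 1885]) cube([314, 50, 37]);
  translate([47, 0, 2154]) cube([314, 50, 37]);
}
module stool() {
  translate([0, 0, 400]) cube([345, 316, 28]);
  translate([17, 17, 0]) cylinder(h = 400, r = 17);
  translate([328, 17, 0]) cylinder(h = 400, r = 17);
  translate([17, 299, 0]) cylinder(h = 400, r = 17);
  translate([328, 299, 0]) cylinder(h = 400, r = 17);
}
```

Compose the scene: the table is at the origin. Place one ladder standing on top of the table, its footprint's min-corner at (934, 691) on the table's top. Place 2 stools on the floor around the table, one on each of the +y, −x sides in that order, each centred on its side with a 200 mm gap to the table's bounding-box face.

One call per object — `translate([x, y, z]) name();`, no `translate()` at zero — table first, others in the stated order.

table();
translate([934, 691, 734]) ladder();
translate([661, 992, 0]) stool();
translate([-545, 238, 0]) stool();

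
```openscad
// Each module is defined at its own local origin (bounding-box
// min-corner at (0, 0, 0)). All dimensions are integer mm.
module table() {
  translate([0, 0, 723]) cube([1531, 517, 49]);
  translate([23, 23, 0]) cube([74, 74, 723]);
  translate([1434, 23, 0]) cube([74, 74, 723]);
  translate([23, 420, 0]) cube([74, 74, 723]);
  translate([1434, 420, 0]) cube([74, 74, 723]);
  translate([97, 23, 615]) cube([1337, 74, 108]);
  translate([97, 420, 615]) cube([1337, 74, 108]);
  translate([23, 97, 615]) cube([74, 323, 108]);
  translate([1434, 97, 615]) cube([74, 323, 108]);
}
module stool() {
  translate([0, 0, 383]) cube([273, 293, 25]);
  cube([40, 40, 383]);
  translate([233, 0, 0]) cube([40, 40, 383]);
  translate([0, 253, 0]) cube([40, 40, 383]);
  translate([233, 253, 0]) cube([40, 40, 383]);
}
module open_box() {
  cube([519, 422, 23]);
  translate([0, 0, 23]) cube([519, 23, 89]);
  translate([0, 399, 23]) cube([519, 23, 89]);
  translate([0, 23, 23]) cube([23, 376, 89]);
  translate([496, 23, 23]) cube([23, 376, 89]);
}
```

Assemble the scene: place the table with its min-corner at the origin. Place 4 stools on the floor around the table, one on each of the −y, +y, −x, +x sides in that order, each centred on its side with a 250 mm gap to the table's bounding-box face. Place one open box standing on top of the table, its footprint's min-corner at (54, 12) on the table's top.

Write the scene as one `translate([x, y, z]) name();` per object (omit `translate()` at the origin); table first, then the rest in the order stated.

table();
translate([629, -543, 0]) stool();
translate([629, 767, 0]) stool();
translate([-523, 112, 0]) stool();
translate([1781, 112, 0]) stool();
translate([54, 12, 772]) open_box();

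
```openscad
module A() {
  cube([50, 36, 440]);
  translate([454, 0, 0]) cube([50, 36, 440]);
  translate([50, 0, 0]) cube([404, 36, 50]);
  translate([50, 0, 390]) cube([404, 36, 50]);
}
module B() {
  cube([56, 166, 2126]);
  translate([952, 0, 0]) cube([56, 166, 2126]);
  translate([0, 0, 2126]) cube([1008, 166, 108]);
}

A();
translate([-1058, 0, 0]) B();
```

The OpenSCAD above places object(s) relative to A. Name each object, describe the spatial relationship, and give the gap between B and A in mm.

A is a picture frame. B is a door frame. The door frame is on the floor beside the picture frame on its −x side. The gap between the door frame and the picture frame is 50 mm.

The door frame's nearest face is 50 mm from the picture frame's −x face.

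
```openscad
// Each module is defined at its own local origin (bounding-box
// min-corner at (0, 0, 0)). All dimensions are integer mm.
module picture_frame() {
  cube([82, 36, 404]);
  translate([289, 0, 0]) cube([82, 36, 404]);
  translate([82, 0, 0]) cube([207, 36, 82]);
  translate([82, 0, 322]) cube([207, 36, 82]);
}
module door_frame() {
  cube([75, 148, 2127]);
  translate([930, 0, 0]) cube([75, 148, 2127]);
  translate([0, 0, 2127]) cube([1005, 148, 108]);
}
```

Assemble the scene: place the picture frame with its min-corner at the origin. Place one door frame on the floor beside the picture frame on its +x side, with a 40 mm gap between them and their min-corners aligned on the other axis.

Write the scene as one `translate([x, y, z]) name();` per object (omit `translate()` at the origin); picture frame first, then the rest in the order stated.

picture_frame();
translate([411, 0, 0]) door_frame();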